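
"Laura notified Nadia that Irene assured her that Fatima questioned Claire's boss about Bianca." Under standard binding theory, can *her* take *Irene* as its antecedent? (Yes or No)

No

*her* is a pronoun; Principle B requires it to be free in its binding domain — the clause headed by 'assured'.
— Irene: subject of the clause headed by 'assured'; c-commands the pronoun within its binding domain — blocked (Principle B).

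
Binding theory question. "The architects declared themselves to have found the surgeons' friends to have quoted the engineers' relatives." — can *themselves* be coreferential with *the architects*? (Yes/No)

Yes

*themselves* is a reflexive; Principle A requires it to be bound within its binding domain — the matrix clause.
— the architects: subject of the matrix clause; c-commands the reflexive within its binding domain — allowed (Principle A).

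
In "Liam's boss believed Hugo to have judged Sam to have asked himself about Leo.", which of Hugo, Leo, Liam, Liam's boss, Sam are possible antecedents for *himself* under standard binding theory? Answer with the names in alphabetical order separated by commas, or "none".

*himself* is a reflexive; Principle A requires it to be bound within its binding domain — the clause headed by 'asked'.
— Hugo: subject of the clause headed by 'judged'; c-commands the reflexive but lies outside its binding domain — cannot bind it (Principle A).
— Leo: second object of the clause headed by 'asked'; does not c-command the reflexive — cannot bind it (Principle A).
— Liam: possessor inside the subject DP of the matrix clause; does not c-command the reflexive — cannot bind it (Principle A).
— Liam's boss: subject of the matrix clause; c-commands the reflexive but lies outside its binding domain — cannot bind it (Principle A).
— Sam: subject of the clause headed by 'asked'; c-commands the reflexive within its binding domain — allowed (Principle A).

Sam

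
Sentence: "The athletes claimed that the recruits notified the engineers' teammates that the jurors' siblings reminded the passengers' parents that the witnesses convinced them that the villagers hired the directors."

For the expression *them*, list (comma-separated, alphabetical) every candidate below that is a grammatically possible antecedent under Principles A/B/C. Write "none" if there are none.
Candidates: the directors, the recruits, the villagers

*them* is a pronoun; Principle B requires it to be free in its binding domain — the clause headed by 'convinced'.
— the directors: object of the clause headed by 'hired'; is c-commanded by the pronoun; coreference would bind this R-expression — blocked (Principle C).
— the recruits: subject of the clause headed by 'notified'; c-commands the pronoun but lies outside its binding domain — allowed.
— the villagers: subject of the clause headed by 'hired'; is c-commanded by the pronoun; coreference would bind this R-expression — blocked (Principle C).

the recruits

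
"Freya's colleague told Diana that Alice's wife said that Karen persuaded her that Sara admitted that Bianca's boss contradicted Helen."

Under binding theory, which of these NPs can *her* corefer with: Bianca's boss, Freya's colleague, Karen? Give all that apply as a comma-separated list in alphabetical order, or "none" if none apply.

*her* is a pronoun; Principle B requires it to be free in its binding domain — the clause headed by 'persuaded'.
— Bianca's boss: subject of the clause headed by 'contradicted'; is c-commanded by the pronoun; coreference would bind this R-expression — blocked (Principle C).
— Freya's colleague: subject of the matrix clause; c-commands the pronoun but lies outside its binding domain — allowed.
— Karen: subject of the clause headed by 'persuaded'; c-commands the pronoun within its binding domain — blocked (Principle B).

Freya's colleague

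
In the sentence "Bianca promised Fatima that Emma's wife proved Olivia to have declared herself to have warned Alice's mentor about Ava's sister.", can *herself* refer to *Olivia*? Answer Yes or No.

Yes

*herself* is a reflexive; Principle A requires it to be bound within its binding domain — the clause headed by 'declared'.
— Olivia: subject of the clause headed by 'declared'; c-commands the reflexive within its binding domain — allowed (Principle A).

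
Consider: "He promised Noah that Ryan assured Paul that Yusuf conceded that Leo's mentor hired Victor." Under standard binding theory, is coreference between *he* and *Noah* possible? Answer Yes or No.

*Noah* is an R-expression; Principle C requires it to be free (not bound by any c-commanding expression).
— he: subject of the matrix clause; the pronoun c-commands the R-expression — coreference blocked (Principle C).

No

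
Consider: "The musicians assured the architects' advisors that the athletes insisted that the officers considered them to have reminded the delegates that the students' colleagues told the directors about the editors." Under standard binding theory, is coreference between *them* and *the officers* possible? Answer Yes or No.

No

*the officers* is an R-expression; Principle C requires it to be free (not bound by any c-commanding expression).
— them: subject of the clause headed by 'reminded'; the R-expression locally c-commands the pronoun — coreference blocked (Principle B on the pronoun).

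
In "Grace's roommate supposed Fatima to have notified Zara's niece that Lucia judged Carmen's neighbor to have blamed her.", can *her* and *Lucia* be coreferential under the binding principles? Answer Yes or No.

Yes

*Lucia* is an R-expression; Principle C requires it to be free (not bound by any c-commanding expression).
— her: object of the clause headed by 'blamed'; the pronoun does not c-command the R-expression — coreference allowed.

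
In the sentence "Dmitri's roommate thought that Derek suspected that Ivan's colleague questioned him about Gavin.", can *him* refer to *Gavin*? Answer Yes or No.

No

*him* is a pronoun; Principle B requires it to be free in its binding domain — the clause headed by 'questioned'.
— Gavin: second object of the clause headed by 'questioned'; is c-commanded by the pronoun; coreference would bind this R-expression — blocked (Principle C).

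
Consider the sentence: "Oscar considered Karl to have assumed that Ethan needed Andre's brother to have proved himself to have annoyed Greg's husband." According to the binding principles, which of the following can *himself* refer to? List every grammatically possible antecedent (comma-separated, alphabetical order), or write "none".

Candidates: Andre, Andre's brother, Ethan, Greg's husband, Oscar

Andre's brother

*himself* is a reflexive; Principle A requires it to be bound within its binding domain — the clause headed by 'proved'.
— Andre: possessor inside the subject DP of the clause headed by 'proved'; does not c-command the reflexive — cannot bind it (Principle A).
— Andre's brother: subject of the clause headed by 'proved'; c-commands the reflexive within its binding domain — allowed (Principle A).
— Ethan: subject of the clause headed by 'needed'; c-commands the reflexive but lies outside its binding domain — cannot bind it (Principle A).
— Greg's husband: object of the clause headed by 'annoyed'; does not c-command the reflexive — cannot bind it (Principle A).
— Oscar: subject of the matrix clause; c-commands the reflexive but lies outside its binding domain — cannot bind it (Principle A).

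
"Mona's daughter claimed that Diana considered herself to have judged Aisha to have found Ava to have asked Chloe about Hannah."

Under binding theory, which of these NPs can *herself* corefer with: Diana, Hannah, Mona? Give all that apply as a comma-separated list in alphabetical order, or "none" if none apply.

*herself* is a reflexive; Principle A requires it to be bound within its binding domain — the clause headed by 'considered'.
— Diana: subject of the clause headed by 'considered'; c-commands the reflexive within its binding domain — allowed (Principle A).
— Hannah: second object of the clause headed by 'asked'; does not c-command the reflexive — cannot bind it (Principle A).
— Mona: possessor inside the subject DP of the matrix clause; does not c-command the reflexive — cannot bind it (Principle A).

Diana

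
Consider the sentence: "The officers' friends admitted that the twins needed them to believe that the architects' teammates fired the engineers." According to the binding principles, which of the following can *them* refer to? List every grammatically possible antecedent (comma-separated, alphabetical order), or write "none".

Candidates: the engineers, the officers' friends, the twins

*them* is a pronoun; Principle B requires it to be free in its binding domain — the clause headed by 'needed'.
— the engineers: object of the clause headed by 'fired'; is c-commanded by the pronoun; coreference would bind this R-expression — blocked (Principle C).
— the officers' friends: subject of the matrix clause; c-commands the pronoun but lies outside its binding domain — allowed.
— the twins: subject of the clause headed by 'needed'; c-commands the pronoun within its binding domain — blocked (Principle B).

the officers' friends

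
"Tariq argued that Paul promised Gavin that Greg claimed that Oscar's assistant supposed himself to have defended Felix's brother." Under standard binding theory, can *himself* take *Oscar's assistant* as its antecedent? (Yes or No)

Yes

*himself* is a reflexive; Principle A requires it to be bound within its binding domain — the clause headed by 'supposed'.
— Oscar's assistant: subject of the clause headed by 'supposed'; c-commands the reflexive within its binding domain — allowed (Principle A).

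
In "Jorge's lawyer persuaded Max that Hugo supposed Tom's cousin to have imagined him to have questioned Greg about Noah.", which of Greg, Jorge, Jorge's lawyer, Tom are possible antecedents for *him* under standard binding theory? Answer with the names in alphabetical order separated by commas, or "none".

*him* is a pronoun; Principle B requires it to be free in its binding domain — the clause headed by 'imagined'.
— Greg: object of the clause headed by 'questioned'; is c-commanded by the pronoun; coreference would bind this R-expression — blocked (Principle C).
— Jorge: possessor inside the subject DP of the matrix clause; does not c-command the pronoun — Principle B does not apply; allowed.
— Jorge's lawyer: subject of the matrix clause; c-commands the pronoun but lies outside its binding domain — allowed.
— Tom: possessor inside the subject DP of the clause headed by 'imagined'; does not c-command the pronoun — Principle B does not apply; allowed.

Jorge, Jorge's lawyer, Tom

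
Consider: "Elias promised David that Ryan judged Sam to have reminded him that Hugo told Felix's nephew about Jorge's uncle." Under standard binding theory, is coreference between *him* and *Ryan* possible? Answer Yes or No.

*Ryan* is an R-expression; Principle C requires it to be free (not bound by any c-commanding expression).
— him: object of the clause headed by 'reminded'; the pronoun does not c-command the R-expression — coreference allowed.

Yes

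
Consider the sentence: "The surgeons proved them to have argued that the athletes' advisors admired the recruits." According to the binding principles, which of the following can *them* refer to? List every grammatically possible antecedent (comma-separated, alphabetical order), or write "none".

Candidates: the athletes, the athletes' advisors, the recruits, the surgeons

none

*them* is a pronoun; Principle B requires it to be free in its binding domain — the matrix clause.
— the athletes: possessor inside the subject DP of the clause headed by 'admired'; is c-commanded by the pronoun; coreference would bind this R-expression — blocked (Principle C).
— the athletes' advisors: subject of the clause headed by 'admired'; is c-commanded by the pronoun; coreference would bind this R-expression — blocked (Principle C).
— the recruits: object of the clause headed by 'admired'; is c-commanded by the pronoun; coreference would bind this R-expression — blocked (Principle C).
— the surgeons: subject of the matrix clause; c-commands the pronoun within its binding domain — blocked (Principle B).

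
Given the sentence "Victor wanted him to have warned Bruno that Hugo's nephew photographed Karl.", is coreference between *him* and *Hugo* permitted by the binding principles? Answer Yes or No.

*him* is a pronoun; Principle B requires it to be free in its binding domain — the matrix clause.
— Hugo: possessor inside the subject DP of the clause headed by 'photographed'; is c-commanded by the pronoun; coreference would bind this R-expression — blocked (Principle C).

No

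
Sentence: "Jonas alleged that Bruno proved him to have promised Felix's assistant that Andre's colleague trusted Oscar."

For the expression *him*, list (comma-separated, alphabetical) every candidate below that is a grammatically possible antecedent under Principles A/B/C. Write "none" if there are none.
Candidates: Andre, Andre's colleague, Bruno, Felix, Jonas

*him* is a pronoun; Principle B requires it to be free in its binding domain — the clause headed by 'proved'.
— Andre: possessor inside the subject DP of the clause headed by 'trusted'; is c-commanded by the pronoun; coreference would bind this R-expression — blocked (Principle C).
— Andre's colleague: subject of the clause headed by 'trusted'; is c-commanded by the pronoun; coreference would bind this R-expression — blocked (Principle C).
— Bruno: subject of the clause headed by 'proved'; c-commands the pronoun within its binding domain — blocked (Principle B).
— Felix: possessor inside the object DP of the clause headed by 'promised'; is c-commanded by the pronoun; coreference would bind this R-expression — blocked (Principle C).
— Jonas: subject of the matrix clause; c-commands the pronoun but lies outside its binding domain — allowed.

Jonas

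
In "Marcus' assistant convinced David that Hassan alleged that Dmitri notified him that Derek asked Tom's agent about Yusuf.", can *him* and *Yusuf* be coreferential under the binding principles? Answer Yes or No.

No

*Yusuf* is an R-expression; Principle C requires it to be free (not bound by any c-commanding expression).
— him: object of the clause headed by 'notified'; the pronoun c-commands the R-expression — coreference blocked (Principle C).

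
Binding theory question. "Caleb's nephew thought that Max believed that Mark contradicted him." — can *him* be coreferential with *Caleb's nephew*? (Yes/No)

*him* is a pronoun; Principle B requires it to be free in its binding domain — the clause headed by 'contradicted'.
— Caleb's nephew: subject of the matrix clause; c-commands the pronoun but lies outside its binding domain — allowed.

Yes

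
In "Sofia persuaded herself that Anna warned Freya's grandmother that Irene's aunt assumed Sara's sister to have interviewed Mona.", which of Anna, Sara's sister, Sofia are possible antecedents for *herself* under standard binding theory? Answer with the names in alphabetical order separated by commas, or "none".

*herself* is a reflexive; Principle A requires it to be bound within its binding domain — the matrix clause.
— Anna: subject of the clause headed by 'warned'; does not c-command the reflexive — cannot bind it (Principle A).
— Sara's sister: subject of the clause headed by 'interviewed'; does not c-command the reflexive — cannot bind it (Principle A).
— Sofia: subject of the matrix clause; c-commands the reflexive within its binding domain — allowed (Principle A).

Sofia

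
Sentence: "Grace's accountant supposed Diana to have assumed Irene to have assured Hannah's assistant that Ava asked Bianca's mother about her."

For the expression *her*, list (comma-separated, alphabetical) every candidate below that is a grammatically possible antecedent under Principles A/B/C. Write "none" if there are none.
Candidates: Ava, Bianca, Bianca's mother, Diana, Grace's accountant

Bianca, Diana, Grace's accountant

*her* is a pronoun; Principle B requires it to be free in its binding domain — the clause headed by 'asked'.
— Ava: subject of the clause headed by 'asked'; c-commands the pronoun within its binding domain — blocked (Principle B).
— Bianca: possessor inside the object DP of the clause headed by 'asked'; does not c-command the pronoun — Principle B does not apply; allowed.
— Bianca's mother: object of the clause headed by 'asked'; c-commands the pronoun within its binding domain — blocked (Principle B).
— Diana: subject of the clause headed by 'assumed'; c-commands the pronoun but lies outside its binding domain — allowed.
— Grace's accountant: subject of the matrix clause; c-commands the pronoun but lies outside its binding domain — allowed.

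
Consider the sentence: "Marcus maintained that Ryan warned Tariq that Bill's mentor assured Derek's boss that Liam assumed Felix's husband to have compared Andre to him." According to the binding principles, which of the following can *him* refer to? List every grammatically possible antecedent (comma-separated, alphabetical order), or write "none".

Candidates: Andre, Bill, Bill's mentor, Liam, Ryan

Bill, Bill's mentor, Liam, Ryan

*him* is a pronoun; Principle B requires it to be free in its binding domain — the clause headed by 'compared'.
— Andre: object of the clause headed by 'compared'; c-commands the pronoun within its binding domain — blocked (Principle B).
— Bill: possessor inside the subject DP of the clause headed by 'assured'; does not c-command the pronoun — Principle B does not apply; allowed.
— Bill's mentor: subject of the clause headed by 'assured'; c-commands the pronoun but lies outside its binding domain — allowed.
— Liam: subject of the clause headed by 'assumed'; c-commands the pronoun but lies outside its binding domain — allowed.
— Ryan: subject of the clause headed by 'warned'; c-commands the pronoun but lies outside its binding domain — allowed.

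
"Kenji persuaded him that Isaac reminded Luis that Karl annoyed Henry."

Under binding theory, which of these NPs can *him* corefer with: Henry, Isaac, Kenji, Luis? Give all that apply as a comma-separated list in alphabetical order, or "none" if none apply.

none

*him* is a pronoun; Principle B requires it to be free in its binding domain — the matrix clause.
— Henry: object of the clause headed by 'annoyed'; is c-commanded by the pronoun; coreference would bind this R-expression — blocked (Principle C).
— Isaac: subject of the clause headed by 'reminded'; is c-commanded by the pronoun; coreference would bind this R-expression — blocked (Principle C).
— Kenji: subject of the matrix clause; c-commands the pronoun within its binding domain — blocked (Principle B).
— Luis: object of the clause headed by 'reminded'; is c-commanded by the pronoun; coreference would bind this R-expression — blocked (Principle C).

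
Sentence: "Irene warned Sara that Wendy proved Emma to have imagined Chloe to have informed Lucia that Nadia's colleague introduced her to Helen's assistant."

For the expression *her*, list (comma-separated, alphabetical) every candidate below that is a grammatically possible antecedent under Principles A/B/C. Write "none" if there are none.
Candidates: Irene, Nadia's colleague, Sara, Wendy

*her* is a pronoun; Principle B requires it to be free in its binding domain — the clause headed by 'introduced'.
— Irene: subject of the matrix clause; c-commands the pronoun but lies outside its binding domain — allowed.
— Nadia's colleague: subject of the clause headed by 'introduced'; c-commands the pronoun within its binding domain — blocked (Principle B).
— Sara: object of the matrix clause; c-commands the pronoun but lies outside its binding domain — allowed.
— Wendy: subject of the clause headed by 'proved'; c-commands the pronoun but lies outside its binding domain — allowed.

Irene, Sara, Wendy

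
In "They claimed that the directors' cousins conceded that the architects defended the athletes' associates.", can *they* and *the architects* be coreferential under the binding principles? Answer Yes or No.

No

*the architects* is an R-expression; Principle C requires it to be free (not bound by any c-commanding expression).
— they: subject of the matrix clause; the pronoun c-commands the R-expression — coreference blocked (Principle C).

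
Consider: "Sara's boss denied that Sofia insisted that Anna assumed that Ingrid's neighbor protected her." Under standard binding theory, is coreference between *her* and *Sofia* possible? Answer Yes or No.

Yes

*Sofia* is an R-expression; Principle C requires it to be free (not bound by any c-commanding expression).
— her: object of the clause headed by 'protected'; the pronoun does not c-command the R-expression — coreference allowed.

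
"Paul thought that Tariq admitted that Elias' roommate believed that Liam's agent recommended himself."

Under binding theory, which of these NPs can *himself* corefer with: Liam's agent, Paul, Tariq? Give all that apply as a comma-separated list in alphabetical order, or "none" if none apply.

Liam's agent

*himself* is a reflexive; Principle A requires it to be bound within its binding domain — the clause headed by 'recommended'.
— Liam's agent: subject of the clause headed by 'recommended'; c-commands the reflexive within its binding domain — allowed (Principle A).
— Paul: subject of the matrix clause; c-commands the reflexive but lies outside its binding domain — cannot bind it (Principle A).
— Tariq: subject of the clause headed by 'admitted'; c-commands the reflexive but lies outside its binding domain — cannot bind it (Principle A).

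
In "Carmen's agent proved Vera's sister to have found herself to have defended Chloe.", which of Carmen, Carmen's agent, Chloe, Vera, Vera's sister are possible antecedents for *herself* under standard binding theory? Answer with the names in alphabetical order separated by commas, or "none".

Vera's sister

*herself* is a reflexive; Principle A requires it to be bound within its binding domain — the clause headed by 'found'.
— Carmen: possessor inside the subject DP of the matrix clause; does not c-command the reflexive — cannot bind it (Principle A).
— Carmen's agent: subject of the matrix clause; c-commands the reflexive but lies outside its binding domain — cannot bind it (Principle A).
— Chloe: object of the clause headed by 'defended'; does not c-command the reflexive — cannot bind it (Principle A).
— Vera: possessor inside the subject DP of the clause headed by 'found'; does not c-command the reflexive — cannot bind it (Principle A).
— Vera's sister: subject of the clause headed by 'found'; c-commands the reflexive within its binding domain — allowed (Principle A).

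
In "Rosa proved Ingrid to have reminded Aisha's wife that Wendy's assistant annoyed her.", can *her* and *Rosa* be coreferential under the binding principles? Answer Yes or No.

Yes

*Rosa* is an R-expression; Principle C requires it to be free (not bound by any c-commanding expression).
— her: object of the clause headed by 'annoyed'; the pronoun does not c-command the R-expression — coreference allowed.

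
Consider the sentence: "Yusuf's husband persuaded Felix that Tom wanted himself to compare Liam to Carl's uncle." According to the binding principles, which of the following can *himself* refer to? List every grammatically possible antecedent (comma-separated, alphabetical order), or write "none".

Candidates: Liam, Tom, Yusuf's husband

*himself* is a reflexive; Principle A requires it to be bound within its binding domain — the clause headed by 'wanted'.
— Liam: object of the clause headed by 'compare'; does not c-command the reflexive — cannot bind it (Principle A).
— Tom: subject of the clause headed by 'wanted'; c-commands the reflexive within its binding domain — allowed (Principle A).
— Yusuf's husband: subject of the matrix clause; c-commands the reflexive but lies outside its binding domain — cannot bind it (Principle A).

Tom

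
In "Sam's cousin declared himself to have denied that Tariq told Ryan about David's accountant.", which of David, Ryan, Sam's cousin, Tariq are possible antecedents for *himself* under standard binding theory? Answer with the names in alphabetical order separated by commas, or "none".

Sam's cousin

*himself* is a reflexive; Principle A requires it to be bound within its binding domain — the matrix clause.
— David: possessor inside the second object DP of the clause headed by 'told'; does not c-command the reflexive — cannot bind it (Principle A).
— Ryan: object of the clause headed by 'told'; does not c-command the reflexive — cannot bind it (Principle A).
— Sam's cousin: subject of the matrix clause; c-commands the reflexive within its binding domain — allowed (Principle A).
— Tariq: subject of the clause headed by 'told'; does not c-command the reflexive — cannot bind it (Principle A).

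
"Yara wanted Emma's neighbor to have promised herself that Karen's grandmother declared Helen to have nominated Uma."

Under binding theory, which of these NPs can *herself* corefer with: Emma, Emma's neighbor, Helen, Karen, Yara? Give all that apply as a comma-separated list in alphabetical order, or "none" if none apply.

*herself* is a reflexive; Principle A requires it to be bound within its binding domain — the clause headed by 'promised'.
— Emma: possessor inside the subject DP of the clause headed by 'promised'; does not c-command the reflexive — cannot bind it (Principle A).
— Emma's neighbor: subject of the clause headed by 'promised'; c-commands the reflexive within its binding domain — allowed (Principle A).
— Helen: subject of the clause headed by 'nominated'; does not c-command the reflexive — cannot bind it (Principle A).
— Karen: possessor inside the subject DP of the clause headed by 'declared'; does not c-command the reflexive — cannot bind it (Principle A).
— Yara: subject of the matrix clause; c-commands the reflexive but lies outside its binding domain — cannot bind it (Principle A).

Emma's neighbor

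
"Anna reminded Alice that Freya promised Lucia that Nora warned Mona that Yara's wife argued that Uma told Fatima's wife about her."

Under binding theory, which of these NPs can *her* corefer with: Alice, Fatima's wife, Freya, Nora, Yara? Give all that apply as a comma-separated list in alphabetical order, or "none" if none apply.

Alice, Freya, Nora, Yara

*her* is a pronoun; Principle B requires it to be free in its binding domain — the clause headed by 'told'.
— Alice: object of the matrix clause; c-commands the pronoun but lies outside its binding domain — allowed.
— Fatima's wife: object of the clause headed by 'told'; c-commands the pronoun within its binding domain — blocked (Principle B).
— Freya: subject of the clause headed by 'promised'; c-commands the pronoun but lies outside its binding domain — allowed.
— Nora: subject of the clause headed by 'warned'; c-commands the pronoun but lies outside its binding domain — allowed.
— Yara: possessor inside the subject DP of the clause headed by 'argued'; does not c-command the pronoun — Principle B does not apply; allowed.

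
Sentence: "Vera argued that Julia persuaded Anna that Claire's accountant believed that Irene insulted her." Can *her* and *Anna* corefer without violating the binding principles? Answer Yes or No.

*Anna* is an R-expression; Principle C requires it to be free (not bound by any c-commanding expression).
— her: object of the clause headed by 'insulted'; the pronoun does not c-command the R-expression — coreference allowed.

Yes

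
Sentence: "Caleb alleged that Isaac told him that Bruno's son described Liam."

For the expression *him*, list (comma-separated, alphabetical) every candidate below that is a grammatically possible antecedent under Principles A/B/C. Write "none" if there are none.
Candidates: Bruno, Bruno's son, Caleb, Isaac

Caleb

*him* is a pronoun; Principle B requires it to be free in its binding domain — the clause headed by 'told'.
— Bruno: possessor inside the subject DP of the clause headed by 'described'; is c-commanded by the pronoun; coreference would bind this R-expression — blocked (Principle C).
— Bruno's son: subject of the clause headed by 'described'; is c-commanded by the pronoun; coreference would bind this R-expression — blocked (Principle C).
— Caleb: subject of the matrix clause; c-commands the pronoun but lies outside its binding domain — allowed.
— Isaac: subject of the clause headed by 'told'; c-commands the pronoun within its binding domain — blocked (Principle B).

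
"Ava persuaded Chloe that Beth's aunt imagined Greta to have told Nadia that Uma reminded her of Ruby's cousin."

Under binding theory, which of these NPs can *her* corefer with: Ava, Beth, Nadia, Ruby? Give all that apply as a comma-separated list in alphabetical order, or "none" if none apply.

*her* is a pronoun; Principle B requires it to be free in its binding domain — the clause headed by 'reminded'.
— Ava: subject of the matrix clause; c-commands the pronoun but lies outside its binding domain — allowed.
— Beth: possessor inside the subject DP of the clause headed by 'imagined'; does not c-command the pronoun — Principle B does not apply; allowed.
— Nadia: object of the clause headed by 'told'; c-commands the pronoun but lies outside its binding domain — allowed.
— Ruby: possessor inside the second object DP of the clause headed by 'reminded'; is c-commanded by the pronoun; coreference would bind this R-expression — blocked (Principle C).

Ava, Beth, Nadia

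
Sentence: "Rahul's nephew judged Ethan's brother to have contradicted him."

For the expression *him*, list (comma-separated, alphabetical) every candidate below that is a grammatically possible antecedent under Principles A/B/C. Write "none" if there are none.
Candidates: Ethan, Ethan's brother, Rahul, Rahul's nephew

Ethan, Rahul, Rahul's nephew

*him* is a pronoun; Principle B requires it to be free in its binding domain — the clause headed by 'contradicted'.
— Ethan: possessor inside the subject DP of the clause headed by 'contradicted'; does not c-command the pronoun — Principle B does not apply; allowed.
— Ethan's brother: subject of the clause headed by 'contradicted'; c-commands the pronoun within its binding domain — blocked (Principle B).
— Rahul: possessor inside the subject DP of the matrix clause; does not c-command the pronoun — Principle B does not apply; allowed.
— Rahul's nephew: subject of the matrix clause; c-commands the pronoun but lies outside its binding domain — allowed.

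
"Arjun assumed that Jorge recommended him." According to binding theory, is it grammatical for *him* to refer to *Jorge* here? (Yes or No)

*Jorge* is an R-expression; Principle C requires it to be free (not bound by any c-commanding expression).
— him: object of the clause headed by 'recommended'; the R-expression locally c-commands the pronoun — coreference blocked (Principle B on the pronoun).

No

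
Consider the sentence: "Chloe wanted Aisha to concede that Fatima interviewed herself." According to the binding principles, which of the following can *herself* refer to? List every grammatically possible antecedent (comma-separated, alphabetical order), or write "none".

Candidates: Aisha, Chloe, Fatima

Fatima

*herself* is a reflexive; Principle A requires it to be bound within its binding domain — the clause headed by 'interviewed'.
— Aisha: subject of the clause headed by 'concede'; c-commands the reflexive but lies outside its binding domain — cannot bind it (Principle A).
— Chloe: subject of the matrix clause; c-commands the reflexive but lies outside its binding domain — cannot bind it (Principle A).
— Fatima: subject of the clause headed by 'interviewed'; c-commands the reflexive within its binding domain — allowed (Principle A).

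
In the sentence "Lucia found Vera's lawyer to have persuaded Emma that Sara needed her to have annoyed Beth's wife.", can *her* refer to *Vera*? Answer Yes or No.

Yes

*her* is a pronoun; Principle B requires it to be free in its binding domain — the clause headed by 'needed'.
— Vera: possessor inside the subject DP of the clause headed by 'persuaded'; does not c-command the pronoun — Principle B does not apply; allowed.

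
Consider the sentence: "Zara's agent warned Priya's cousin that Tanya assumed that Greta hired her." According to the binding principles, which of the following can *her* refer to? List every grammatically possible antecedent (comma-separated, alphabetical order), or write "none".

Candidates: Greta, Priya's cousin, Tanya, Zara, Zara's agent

*her* is a pronoun; Principle B requires it to be free in its binding domain — the clause headed by 'hired'.
— Greta: subject of the clause headed by 'hired'; c-commands the pronoun within its binding domain — blocked (Principle B).
— Priya's cousin: object of the matrix clause; c-commands the pronoun but lies outside its binding domain — allowed.
— Tanya: subject of the clause headed by 'assumed'; c-commands the pronoun but lies outside its binding domain — allowed.
— Zara: possessor inside the subject DP of the matrix clause; does not c-command the pronoun — Principle B does not apply; allowed.
— Zara's agent: subject of the matrix clause; c-commands the pronoun but lies outside its binding domain — allowed.

Priya's cousin, Tanya, Zara, Zara's agent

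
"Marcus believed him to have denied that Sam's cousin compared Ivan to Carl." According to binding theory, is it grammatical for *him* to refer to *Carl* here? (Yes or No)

No

*Carl* is an R-expression; Principle C requires it to be free (not bound by any c-commanding expression).
— him: subject of the clause headed by 'denied'; the pronoun c-commands the R-expression — coreference blocked (Principle C).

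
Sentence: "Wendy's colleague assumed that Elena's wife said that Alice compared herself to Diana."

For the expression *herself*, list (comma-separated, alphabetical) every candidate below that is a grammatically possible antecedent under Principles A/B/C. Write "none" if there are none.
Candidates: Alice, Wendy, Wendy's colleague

Alice

*herself* is a reflexive; Principle A requires it to be bound within its binding domain — the clause headed by 'compared'.
— Alice: subject of the clause headed by 'compared'; c-commands the reflexive within its binding domain — allowed (Principle A).
— Wendy: possessor inside the subject DP of the matrix clause; does not c-command the reflexive — cannot bind it (Principle A).
— Wendy's colleague: subject of the matrix clause; c-commands the reflexive but lies outside its binding domain — cannot bind it (Principle A).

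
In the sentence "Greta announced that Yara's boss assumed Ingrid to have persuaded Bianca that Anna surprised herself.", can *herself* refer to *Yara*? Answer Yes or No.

No

*herself* is a reflexive; Principle A requires it to be bound within its binding domain — the clause headed by 'surprised'.
— Yara: possessor inside the subject DP of the clause headed by 'assumed'; does not c-command the reflexive — cannot bind it (Principle A).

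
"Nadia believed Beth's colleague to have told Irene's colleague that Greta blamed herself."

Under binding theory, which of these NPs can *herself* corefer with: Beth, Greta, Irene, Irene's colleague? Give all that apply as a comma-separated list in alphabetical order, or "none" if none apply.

Greta

*herself* is a reflexive; Principle A requires it to be bound within its binding domain — the clause headed by 'blamed'.
— Beth: possessor inside the subject DP of the clause headed by 'told'; does not c-command the reflexive — cannot bind it (Principle A).
— Greta: subject of the clause headed by 'blamed'; c-commands the reflexive within its binding domain — allowed (Principle A).
— Irene: possessor inside the object DP of the clause headed by 'told'; does not c-command the reflexive — cannot bind it (Principle A).
— Irene's colleague: object of the clause headed by 'told'; c-commands the reflexive but lies outside its binding domain — cannot bind it (Principle A).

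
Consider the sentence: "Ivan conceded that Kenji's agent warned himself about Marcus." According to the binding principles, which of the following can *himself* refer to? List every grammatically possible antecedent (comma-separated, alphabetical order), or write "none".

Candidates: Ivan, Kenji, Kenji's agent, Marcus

Kenji's agent

*himself* is a reflexive; Principle A requires it to be bound within its binding domain — the clause headed by 'warned'.
— Ivan: subject of the matrix clause; c-commands the reflexive but lies outside its binding domain — cannot bind it (Principle A).
— Kenji: possessor inside the subject DP of the clause headed by 'warned'; does not c-command the reflexive — cannot bind it (Principle A).
— Kenji's agent: subject of the clause headed by 'warned'; c-commands the reflexive within its binding domain — allowed (Principle A).
— Marcus: second object of the clause headed by 'warned'; does not c-command the reflexive — cannot bind it (Principle A).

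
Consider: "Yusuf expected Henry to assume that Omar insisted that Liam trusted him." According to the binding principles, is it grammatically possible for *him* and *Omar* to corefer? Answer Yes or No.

Yes

*him* is a pronoun; Principle B requires it to be free in its binding domain — the clause headed by 'trusted'.
— Omar: subject of the clause headed by 'insisted'; c-commands the pronoun but lies outside its binding domain — allowed.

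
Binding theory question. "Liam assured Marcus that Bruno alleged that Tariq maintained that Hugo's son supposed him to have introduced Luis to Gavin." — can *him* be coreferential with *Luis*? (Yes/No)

No

*him* is a pronoun; Principle B requires it to be free in its binding domain — the clause headed by 'supposed'.
— Luis: object of the clause headed by 'introduced'; is c-commanded by the pronoun; coreference would bind this R-expression — blocked (Principle C).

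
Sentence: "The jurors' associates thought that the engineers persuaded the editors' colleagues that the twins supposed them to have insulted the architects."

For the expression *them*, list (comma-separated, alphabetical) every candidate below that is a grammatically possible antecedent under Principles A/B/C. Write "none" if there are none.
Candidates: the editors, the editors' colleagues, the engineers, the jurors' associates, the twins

*them* is a pronoun; Principle B requires it to be free in its binding domain — the clause headed by 'supposed'.
— the editors: possessor inside the object DP of the clause headed by 'persuaded'; does not c-command the pronoun — Principle B does not apply; allowed.
— the editors' colleagues: object of the clause headed by 'persuaded'; c-commands the pronoun but lies outside its binding domain — allowed.
— the engineers: subject of the clause headed by 'persuaded'; c-commands the pronoun but lies outside its binding domain — allowed.
— the jurors' associates: subject of the matrix clause; c-commands the pronoun but lies outside its binding domain — allowed.
— the twins: subject of the clause headed by 'supposed'; c-commands the pronoun within its binding domain — blocked (Principle B).

the editors, the editors' colleagues, the engineers, the jurors' associates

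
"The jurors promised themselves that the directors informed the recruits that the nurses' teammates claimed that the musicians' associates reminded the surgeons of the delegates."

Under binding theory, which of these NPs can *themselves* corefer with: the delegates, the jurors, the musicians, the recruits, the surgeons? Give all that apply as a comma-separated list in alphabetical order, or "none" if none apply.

*themselves* is a reflexive; Principle A requires it to be bound within its binding domain — the matrix clause.
— the delegates: second object of the clause headed by 'reminded'; does not c-command the reflexive — cannot bind it (Principle A).
— the jurors: subject of the matrix clause; c-commands the reflexive within its binding domain — allowed (Principle A).
— the musicians: possessor inside the subject DP of the clause headed by 'reminded'; does not c-command the reflexive — cannot bind it (Principle A).
— the recruits: object of the clause headed by 'informed'; does not c-command the reflexive — cannot bind it (Principle A).
— the surgeons: object of the clause headed by 'reminded'; does not c-command the reflexive — cannot bind it (Principle A).

the jurors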